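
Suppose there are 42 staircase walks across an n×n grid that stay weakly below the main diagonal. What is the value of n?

5

Such diagonal-avoiding paths in an n×n grid are counted by C_n. The Catalan number equal to 42 is C_5.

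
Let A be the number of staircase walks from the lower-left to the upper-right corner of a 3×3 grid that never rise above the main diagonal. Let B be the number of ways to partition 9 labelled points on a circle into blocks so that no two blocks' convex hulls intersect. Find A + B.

4867

Monotone paths in an n×n grid that stay weakly below the diagonal are counted by C_n; here n = 3. So A = C_3 = 5.
The non-crossing partitions of [9] form a lattice of size C_9. So B = C_9 = 4862.
A + B = 5 + 4862 = 4867.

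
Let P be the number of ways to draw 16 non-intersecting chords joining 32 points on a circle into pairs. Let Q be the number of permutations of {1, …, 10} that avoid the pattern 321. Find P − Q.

Non-crossing perfect matchings of 2n points on a circle are counted by C_n; with 32 points, n = 16. So P = C_16 = 35357670.
For any fixed pattern of length 3, the pattern-avoiding permutations of [10] number C_10. So Q = C_10 = 16796.
P − Q = 35357670 − 16796 = 35340874.

35340874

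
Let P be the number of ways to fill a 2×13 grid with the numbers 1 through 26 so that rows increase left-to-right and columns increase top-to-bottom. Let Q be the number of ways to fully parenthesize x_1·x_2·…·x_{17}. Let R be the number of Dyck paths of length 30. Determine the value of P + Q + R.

45795415

Standard Young tableaux of shape 2×n are counted by C_n; here n = 13. So P = C_13 = 742900.
Ways to associate a product of 17 factors correspond to binary trees on 17 leaves, so the count is C_16. So Q = C_16 = 35357670.
Dyck paths of semilength n (length 2n) are counted by C_n; here n = 15. So R = C_15 = 9694845.
P + Q + R = 742900 + 35357670 + 9694845 = 45795415.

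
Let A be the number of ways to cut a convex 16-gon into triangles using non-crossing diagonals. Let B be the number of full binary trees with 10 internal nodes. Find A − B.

A convex 16-gon is triangulated into 14 triangles, and the number of such triangulations is the Catalan number C_{16−2} = C_14. So A = C_14 = 2674440.
Full binary trees with n internal nodes are counted by C_n; here n = 10. So B = C_10 = 16796.
A − B = 2674440 − 16796 = 2657644.

2657644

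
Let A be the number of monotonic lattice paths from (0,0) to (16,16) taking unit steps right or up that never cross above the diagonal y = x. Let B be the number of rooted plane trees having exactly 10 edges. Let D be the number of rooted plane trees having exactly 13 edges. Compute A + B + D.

36117366

Monotone paths in an n×n grid that stay weakly below the diagonal are counted by C_n; here n = 16. So A = C_16 = 35357670.
Rooted ordered trees with n edges are counted by C_n; here n = 10. So B = C_10 = 16796.
Rooted ordered trees with n edges are counted by C_n; here n = 13. So D = C_13 = 742900.
A + B + D = 35357670 + 16796 + 742900 = 36117366.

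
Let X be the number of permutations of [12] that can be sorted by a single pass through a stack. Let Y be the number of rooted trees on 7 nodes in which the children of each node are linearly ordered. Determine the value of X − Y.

207880

By Knuth's characterisation, the stack-sortable permutations of length 12 are the 231-avoiders, numbering C_12. So X = C_12 = 208012.
Rooted ordered (plane) trees on m nodes have m−1 edges and are counted by C_{m−1}; m = 7 gives C_6. So Y = C_6 = 132.
X − Y = 208012 − 132 = 207880.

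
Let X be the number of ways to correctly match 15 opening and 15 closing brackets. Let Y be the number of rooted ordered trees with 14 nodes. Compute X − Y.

With 15 pairs the number of balanced bracket strings is the Catalan number C_15. So X = C_15 = 9694845.
Rooted ordered (plane) trees on m nodes have m−1 edges and are counted by C_{m−1}; m = 14 gives C_13. So Y = C_13 = 742900.
X − Y = 9694845 − 742900 = 8951945.

8951945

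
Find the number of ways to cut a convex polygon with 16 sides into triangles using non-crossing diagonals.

2674440

A convex 16-gon is triangulated into 14 triangles, and the number of such triangulations is the Catalan number C_{16−2} = C_14.
C_14 = C(28,14)/15 = 40116600/15 = 2674440.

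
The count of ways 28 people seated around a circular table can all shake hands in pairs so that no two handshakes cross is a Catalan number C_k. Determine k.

With 28 = 2·14 people, non-crossing handshake pairings are non-crossing perfect matchings on a circle, counted by C_14.

14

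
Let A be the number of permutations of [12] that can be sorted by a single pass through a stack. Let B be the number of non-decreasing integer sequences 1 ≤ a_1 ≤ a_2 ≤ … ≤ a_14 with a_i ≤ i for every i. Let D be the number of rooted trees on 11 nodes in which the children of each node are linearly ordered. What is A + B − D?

Stack-sortable permutations are exactly the 231-avoiding ones, counted by C_n; here n = 12. So A = C_12 = 208012.
Weakly increasing sequences with a_i ≤ i biject with Dyck paths of semilength 14, so there are C_14. So B = C_14 = 2674440.
Rooted ordered (plane) trees on m nodes have m−1 edges and are counted by C_{m−1}; m = 11 gives C_10. So D = C_10 = 16796.
A + B − D = 208012 + 2674440 − 16796 = 2865656.

2865656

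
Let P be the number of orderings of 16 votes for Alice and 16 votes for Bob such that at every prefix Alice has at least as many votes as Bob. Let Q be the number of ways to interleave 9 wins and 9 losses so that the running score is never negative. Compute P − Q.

35352808

Reading a vote for the leader as '(' and for the other as ')' turns such a sequence into a balanced string of 16 pairs, so the count is C_16. So P = C_16 = 35357670.
Ballot sequences with n votes each where one side never trails are Dyck words, counted by C_n; here n = 9. So Q = C_9 = 4862.
P − Q = 35357670 − 4862 = 35352808.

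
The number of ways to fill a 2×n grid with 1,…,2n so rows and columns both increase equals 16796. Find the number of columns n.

Standard Young tableaux of shape 2×n are counted by C_n, and C_10 = 16796.

10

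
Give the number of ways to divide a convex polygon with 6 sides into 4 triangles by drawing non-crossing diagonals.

The number of triangulations of a 6-gon is the Catalan number C_4 (index = sides − 2).
C_4 = C_3 · 2(2·3+1)/(3+2) = 5 · 14/5 = 14.

14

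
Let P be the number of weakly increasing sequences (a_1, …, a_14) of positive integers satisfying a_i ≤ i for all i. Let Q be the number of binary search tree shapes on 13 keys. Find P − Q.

Such sub-staircase sequences of length n are counted by C_n; here n = 14. So P = C_14 = 2674440.
There are C_n binary search tree shapes on n keys; with n = 13 that is C_13. So Q = C_13 = 742900.
P − Q = 2674440 − 742900 = 1931540.

1931540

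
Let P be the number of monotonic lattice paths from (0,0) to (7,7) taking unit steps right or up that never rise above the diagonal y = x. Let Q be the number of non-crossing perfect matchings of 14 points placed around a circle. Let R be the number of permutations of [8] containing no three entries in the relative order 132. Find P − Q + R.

1430

Monotone paths in an n×n grid that stay weakly below the diagonal are counted by C_n; here n = 7. So P = C_7 = 429.
Pairing 14 circle points by 7 non-crossing chords gives C_7 matchings. So Q = C_7 = 429.
Permutations of [n] avoiding any single length-3 pattern are counted by C_n; here n = 8. So R = C_8 = 1430.
P − Q + R = 429 − 429 + 1430 = 1430.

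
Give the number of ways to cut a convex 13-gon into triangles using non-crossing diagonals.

The number of triangulations of a 13-gon is the Catalan number C_11 (index = sides − 2).
C_11 = C(22,11)/12 = 705432/12 = 58786.

58786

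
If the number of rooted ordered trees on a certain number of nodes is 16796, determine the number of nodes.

11

Rooted ordered trees on m nodes are counted by C_{m−1}. Since C_10 = 16796, the index is 10.
So the index is 10, and the number of nodes is 10 + 1 = 11.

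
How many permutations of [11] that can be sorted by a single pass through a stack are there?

58786

Stack-sortable permutations are exactly the 231-avoiding ones, counted by C_n; here n = 11.
C_11 = 58786.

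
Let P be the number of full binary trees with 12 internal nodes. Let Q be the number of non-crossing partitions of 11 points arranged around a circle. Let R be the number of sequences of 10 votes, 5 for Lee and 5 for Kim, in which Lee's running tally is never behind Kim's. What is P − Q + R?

149268

The number of full binary trees on 12 internal nodes is the Catalan number C_12. So P = C_12 = 208012.
Non-crossing partitions of an n-element set are counted by C_n; here n = 11. So Q = C_11 = 58786.
Reading a vote for the leader as '(' and for the other as ')' turns such a sequence into a balanced string of 5 pairs, so the count is C_5. So R = C_5 = 42.
P − Q + R = 208012 − 58786 + 42 = 149268.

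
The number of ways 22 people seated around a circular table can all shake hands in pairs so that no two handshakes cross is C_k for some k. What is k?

Non-crossing handshake pairings of 2n people are counted by C_n; 22 people gives n = 11.

11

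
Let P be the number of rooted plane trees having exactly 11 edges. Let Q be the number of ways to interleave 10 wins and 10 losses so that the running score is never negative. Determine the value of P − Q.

Rooted ordered trees with n edges are counted by C_n; here n = 11. So P = C_11 = 58786.
Reading a vote for the leader as '(' and for the other as ')' turns such a sequence into a balanced string of 10 pairs, so the count is C_10. So Q = C_10 = 16796.
P − Q = 58786 − 16796 = 41990.

41990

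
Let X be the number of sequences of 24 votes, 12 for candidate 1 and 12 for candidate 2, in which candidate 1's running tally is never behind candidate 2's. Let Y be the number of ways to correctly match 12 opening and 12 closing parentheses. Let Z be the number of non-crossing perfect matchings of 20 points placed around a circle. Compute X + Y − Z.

399228

Ballot sequences with n votes each where one side never trails are Dyck words, counted by C_n; here n = 12. So X = C_12 = 208012.
A balanced arrangement of 12 bracket pairs is a Dyck word of semilength 12, so the count is C_12. So Y = C_12 = 208012.
Non-crossing perfect matchings of 2n points on a circle are counted by C_n; with 20 points, n = 10. So Z = C_10 = 16796.
X + Y − Z = 208012 + 208012 − 16796 = 399228.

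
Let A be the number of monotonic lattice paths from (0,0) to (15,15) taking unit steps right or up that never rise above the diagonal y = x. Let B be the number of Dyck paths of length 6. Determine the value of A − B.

Monotone paths in an n×n grid that stay weakly below the diagonal are counted by C_n; here n = 15. So A = C_15 = 9694845.
A Dyck path with 3 up-steps and 3 down-steps has semilength 3, so there are C_3 of them. So B = C_3 = 5.
A − B = 9694845 − 5 = 9694840.

9694840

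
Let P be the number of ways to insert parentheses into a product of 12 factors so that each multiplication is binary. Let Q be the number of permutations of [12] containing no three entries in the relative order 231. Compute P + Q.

Bracketing 12 factors into binary products is counted by C_{12−1} = C_11. So P = C_11 = 58786.
Permutations of [n] avoiding any single length-3 pattern are counted by C_n; here n = 12. So Q = C_12 = 208012.
P + Q = 58786 + 208012 = 266798.

266798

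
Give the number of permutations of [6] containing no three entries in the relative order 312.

For any fixed pattern of length 3, the pattern-avoiding permutations of [6] number C_6.
C_6 = 132.

132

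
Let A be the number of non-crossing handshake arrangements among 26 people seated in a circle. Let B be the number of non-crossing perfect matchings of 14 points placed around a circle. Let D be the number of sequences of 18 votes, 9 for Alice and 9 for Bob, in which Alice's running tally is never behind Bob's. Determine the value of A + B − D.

738467

With 26 = 2·13 people, non-crossing handshake pairings are non-crossing perfect matchings on a circle, counted by C_13. So A = C_13 = 742900.
Pairing 14 circle points by 7 non-crossing chords gives C_7 matchings. So B = C_7 = 429.
Ballot sequences with n votes each where one side never trails are Dyck words, counted by C_n; here n = 9. So D = C_9 = 4862.
A + B − D = 742900 + 429 − 4862 = 738467.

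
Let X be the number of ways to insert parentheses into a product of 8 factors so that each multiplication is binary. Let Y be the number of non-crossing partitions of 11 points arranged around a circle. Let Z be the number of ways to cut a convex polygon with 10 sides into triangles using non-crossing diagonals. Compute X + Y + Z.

Bracketing 8 factors into binary products is counted by C_{8−1} = C_7. So X = C_7 = 429.
Non-crossing partitions of an n-element set are counted by C_n; here n = 11. So Y = C_11 = 58786.
A convex 10-gon is triangulated into 8 triangles, and the number of such triangulations is the Catalan number C_{10−2} = C_8. So Z = C_8 = 1430.
X + Y + Z = 429 + 58786 + 1430 = 60645.

60645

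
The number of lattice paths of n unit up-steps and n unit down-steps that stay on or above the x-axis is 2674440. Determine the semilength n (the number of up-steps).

14

Dyck paths of semilength n are counted by C_n. Since C_14 = 2674440, the index is 14.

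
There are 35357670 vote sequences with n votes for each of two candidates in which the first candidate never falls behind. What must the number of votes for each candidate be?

16

Such ballot sequences with n votes each are counted by C_n. Since C_16 = 35357670, the index is 16.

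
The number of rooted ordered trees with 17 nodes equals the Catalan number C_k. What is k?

A rooted plane tree on 17 nodes has 16 edges, and such trees are counted by C_16.

16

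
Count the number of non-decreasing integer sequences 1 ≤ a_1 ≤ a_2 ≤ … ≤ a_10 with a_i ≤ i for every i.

Such sub-staircase sequences of length n are counted by C_n; here n = 10.
C_10 = C(20,10)/11 = 184756/11 = 16796.

16796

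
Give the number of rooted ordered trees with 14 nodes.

742900

Rooted ordered (plane) trees on m nodes have m−1 edges and are counted by C_{m−1}; m = 14 gives C_13.
C_13 = C(26,13)/14 = 10400600/14 = 742900.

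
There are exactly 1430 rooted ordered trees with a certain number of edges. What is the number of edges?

8

Rooted ordered trees with n edges are counted by C_n. Since C_8 = 1430, the index is 8.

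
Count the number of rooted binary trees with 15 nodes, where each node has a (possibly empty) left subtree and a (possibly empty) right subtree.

There are C_n binary search tree shapes on n keys; with n = 15 that is C_15.
C_15 = C_14 · 2(2·14+1)/(14+2) = 2674440 · 58/16 = 9694845.

9694845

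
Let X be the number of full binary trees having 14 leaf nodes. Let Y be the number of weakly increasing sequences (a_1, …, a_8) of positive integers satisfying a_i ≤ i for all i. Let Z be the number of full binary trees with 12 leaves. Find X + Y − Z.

685544

Full binary trees with 14 leaves have 14−1 = 13 internal nodes, so there are C_13 of them. So X = C_13 = 742900.
Weakly increasing sequences with a_i ≤ i biject with Dyck paths of semilength 8, so there are C_8. So Y = C_8 = 1430.
A full binary tree with L leaves has L−1 internal nodes and is counted by C_{L−1}; L = 12 gives C_11. So Z = C_11 = 58786.
X + Y − Z = 742900 + 1430 − 58786 = 685544.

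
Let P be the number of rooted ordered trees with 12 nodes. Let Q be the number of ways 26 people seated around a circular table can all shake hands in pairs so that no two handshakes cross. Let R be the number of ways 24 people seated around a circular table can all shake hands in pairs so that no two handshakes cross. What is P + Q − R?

593674

Rooted ordered (plane) trees on m nodes have m−1 edges and are counted by C_{m−1}; m = 12 gives C_11. So P = C_11 = 58786.
With 26 = 2·13 people, non-crossing handshake pairings are non-crossing perfect matchings on a circle, counted by C_13. So Q = C_13 = 742900.
Non-crossing handshake pairings of 2n people are counted by C_n; 24 people gives n = 12. So R = C_12 = 208012.
P + Q − R = 58786 + 742900 − 208012 = 593674.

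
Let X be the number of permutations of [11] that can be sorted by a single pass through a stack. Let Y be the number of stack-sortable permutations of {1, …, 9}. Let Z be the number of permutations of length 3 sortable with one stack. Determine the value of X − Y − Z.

53919

By Knuth's characterisation, the stack-sortable permutations of length 11 are the 231-avoiders, numbering C_11. So X = C_11 = 58786.
By Knuth's characterisation, the stack-sortable permutations of length 9 are the 231-avoiders, numbering C_9. So Y = C_9 = 4862.
Stack-sortable permutations are exactly the 231-avoiding ones, counted by C_n; here n = 3. So Z = C_3 = 5.
X − Y − Z = 58786 − 4862 − 5 = 53919.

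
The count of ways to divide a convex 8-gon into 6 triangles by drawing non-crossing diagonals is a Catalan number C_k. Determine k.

The number of triangulations of an 8-gon is the Catalan number C_6 (index = sides − 2).

6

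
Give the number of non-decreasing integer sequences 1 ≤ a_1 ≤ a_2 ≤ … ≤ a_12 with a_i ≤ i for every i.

Weakly increasing sequences with a_i ≤ i biject with Dyck paths of semilength 12, so there are C_12.
C_12 = C(24,12)/13 = 2704156/13 = 208012.

208012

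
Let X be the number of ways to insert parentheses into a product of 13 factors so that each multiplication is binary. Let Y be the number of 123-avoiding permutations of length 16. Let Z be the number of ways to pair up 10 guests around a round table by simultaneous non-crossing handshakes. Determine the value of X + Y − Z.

Bracketing 13 factors into binary products is counted by C_{13−1} = C_12. So X = C_12 = 208012.
For any fixed pattern of length 3, the pattern-avoiding permutations of [16] number C_16. So Y = C_16 = 35357670.
With 10 = 2·5 people, non-crossing handshake pairings are non-crossing perfect matchings on a circle, counted by C_5. So Z = C_5 = 42.
X + Y − Z = 208012 + 35357670 − 42 = 35565640.

35565640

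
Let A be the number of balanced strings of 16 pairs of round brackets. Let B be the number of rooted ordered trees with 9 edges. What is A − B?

35352808

With 16 pairs the number of balanced bracket strings is the Catalan number C_16. So A = C_16 = 35357670.
Rooted ordered trees with n edges are counted by C_n; here n = 9. So B = C_9 = 4862.
A − B = 35357670 − 4862 = 35352808.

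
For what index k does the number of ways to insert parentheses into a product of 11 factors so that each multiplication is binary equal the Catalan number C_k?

10

Ways to associate a product of 11 factors correspond to binary trees on 11 leaves, so the count is C_10.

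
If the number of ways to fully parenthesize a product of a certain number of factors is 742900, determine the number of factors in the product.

Parenthesizations of m factors are counted by C_{m−1}; 742900 = C_13.
So the index is 13, and the number of factors is 13 + 1 = 14.

14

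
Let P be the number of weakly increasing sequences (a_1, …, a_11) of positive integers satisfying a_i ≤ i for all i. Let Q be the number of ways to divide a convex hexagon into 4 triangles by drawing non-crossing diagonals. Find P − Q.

58772

Such sub-staircase sequences of length n are counted by C_n; here n = 11. So P = C_11 = 58786.
A convex 6-gon is triangulated into 4 triangles, and the number of such triangulations is the Catalan number C_{6−2} = C_4. So Q = C_4 = 14.
P − Q = 58786 − 14 = 58772.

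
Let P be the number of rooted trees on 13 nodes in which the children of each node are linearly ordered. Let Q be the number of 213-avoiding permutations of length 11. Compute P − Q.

Rooted ordered (plane) trees on m nodes have m−1 edges and are counted by C_{m−1}; m = 13 gives C_12. So P = C_12 = 208012.
For any fixed pattern of length 3, the pattern-avoiding permutations of [11] number C_11. So Q = C_11 = 58786.
P − Q = 208012 − 58786 = 149226.

149226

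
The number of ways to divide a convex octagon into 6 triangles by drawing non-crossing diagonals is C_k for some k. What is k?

Triangulations of a convex m-gon are counted by C_{m−2}; with m = 8 this is C_6.

6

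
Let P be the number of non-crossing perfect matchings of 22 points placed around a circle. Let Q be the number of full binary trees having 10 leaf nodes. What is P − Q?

53924

Pairing 22 circle points by 11 non-crossing chords gives C_11 matchings. So P = C_11 = 58786.
A full binary tree with L leaves has L−1 internal nodes and is counted by C_{L−1}; L = 10 gives C_9. So Q = C_9 = 4862.
P − Q = 58786 − 4862 = 53924.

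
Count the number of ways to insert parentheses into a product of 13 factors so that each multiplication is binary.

Bracketing 13 factors into binary products is counted by C_{13−1} = C_12.
C_12 = C(24,12)/13 = 2704156/13 = 208012.

208012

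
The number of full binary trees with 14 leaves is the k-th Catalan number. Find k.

13

A full binary tree with L leaves has L−1 internal nodes and is counted by C_{L−1}; L = 14 gives C_13.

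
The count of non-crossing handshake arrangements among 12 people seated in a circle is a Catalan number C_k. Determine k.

6

Non-crossing handshake pairings of 2n people are counted by C_n; 12 people gives n = 6.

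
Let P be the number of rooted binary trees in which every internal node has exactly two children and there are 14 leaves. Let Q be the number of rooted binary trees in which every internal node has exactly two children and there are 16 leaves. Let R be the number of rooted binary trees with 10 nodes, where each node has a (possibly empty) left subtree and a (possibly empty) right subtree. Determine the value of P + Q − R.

10420949

A full binary tree with L leaves has L−1 internal nodes and is counted by C_{L−1}; L = 14 gives C_13. So P = C_13 = 742900.
Full binary trees with 16 leaves have 16−1 = 15 internal nodes, so there are C_15 of them. So Q = C_15 = 9694845.
Binary trees (left/right distinguished) on n nodes are counted by C_n; here n = 10. So R = C_10 = 16796.
P + Q − R = 742900 + 9694845 − 16796 = 10420949.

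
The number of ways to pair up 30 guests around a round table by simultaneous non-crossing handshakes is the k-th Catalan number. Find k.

With 30 = 2·15 people, non-crossing handshake pairings are non-crossing perfect matchings on a circle, counted by C_15.

15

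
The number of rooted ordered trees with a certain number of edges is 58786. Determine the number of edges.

Rooted ordered trees with n edges are counted by C_n; 58786 = C_11.

11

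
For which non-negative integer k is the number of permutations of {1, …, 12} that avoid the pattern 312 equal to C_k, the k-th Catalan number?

Permutations of [n] avoiding any single length-3 pattern are counted by C_n; here n = 12.

12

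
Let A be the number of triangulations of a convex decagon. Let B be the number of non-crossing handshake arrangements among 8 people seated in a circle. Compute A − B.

1416

A convex 10-gon is triangulated into 8 triangles, and the number of such triangulations is the Catalan number C_{10−2} = C_8. So A = C_8 = 1430.
Non-crossing handshake pairings of 2n people are counted by C_n; 8 people gives n = 4. So B = C_4 = 14.
A − B = 1430 − 14 = 1416.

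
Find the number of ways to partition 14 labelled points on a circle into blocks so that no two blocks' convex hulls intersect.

2674440

The non-crossing partitions of [14] form a lattice of size C_14.
C_14 = 2674440.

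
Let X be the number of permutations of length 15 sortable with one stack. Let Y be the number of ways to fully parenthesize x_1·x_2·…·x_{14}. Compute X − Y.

By Knuth's characterisation, the stack-sortable permutations of length 15 are the 231-avoiders, numbering C_15. So X = C_15 = 9694845.
Parenthesizations of m factors correspond to full binary trees with m leaves, counted by C_{m−1}; m = 14 gives C_13. So Y = C_13 = 742900.
X − Y = 9694845 − 742900 = 8951945.

8951945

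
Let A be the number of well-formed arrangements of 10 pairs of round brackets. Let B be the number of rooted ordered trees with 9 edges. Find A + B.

Balanced strings of n pairs of brackets are counted by C_n; here n = 10. So A = C_10 = 16796.
A rooted plane tree with 9 edges has 10 nodes, and the count is C_9. So B = C_9 = 4862.
A + B = 16796 + 4862 = 21658.

21658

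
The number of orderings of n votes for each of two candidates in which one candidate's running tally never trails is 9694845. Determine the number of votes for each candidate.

15

Such ballot sequences with n votes each are counted by C_n; 9694845 = C_15.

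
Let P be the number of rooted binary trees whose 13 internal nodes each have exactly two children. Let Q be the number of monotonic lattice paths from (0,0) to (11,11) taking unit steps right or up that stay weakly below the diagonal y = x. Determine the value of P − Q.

The number of full binary trees on 13 internal nodes is the Catalan number C_13. So P = C_13 = 742900.
Monotone paths in an n×n grid that stay weakly below the diagonal are counted by C_n; here n = 11. So Q = C_11 = 58786.
P − Q = 742900 − 58786 = 684114.

684114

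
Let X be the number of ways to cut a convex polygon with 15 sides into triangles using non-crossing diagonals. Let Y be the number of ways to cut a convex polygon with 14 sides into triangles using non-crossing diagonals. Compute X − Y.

534888

The number of triangulations of a 15-gon is the Catalan number C_13 (index = sides − 2). So X = C_13 = 742900.
The number of triangulations of a 14-gon is the Catalan number C_12 (index = sides − 2). So Y = C_12 = 208012.
X − Y = 742900 − 208012 = 534888.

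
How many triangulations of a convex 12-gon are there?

16796

The number of triangulations of a 12-gon is the Catalan number C_10 (index = sides − 2).
C_10 = C(20,10)/11 = 184756/11 = 16796.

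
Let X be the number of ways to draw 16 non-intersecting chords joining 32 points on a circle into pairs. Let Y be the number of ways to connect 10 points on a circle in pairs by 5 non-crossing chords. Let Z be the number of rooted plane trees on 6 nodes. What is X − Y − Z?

Non-crossing perfect matchings of 2n points on a circle are counted by C_n; with 32 points, n = 16. So X = C_16 = 35357670.
Pairing 10 circle points by 5 non-crossing chords gives C_5 matchings. So Y = C_5 = 42.
A rooted plane tree on 6 nodes has 5 edges, and such trees are counted by C_5. So Z = C_5 = 42.
X − Y − Z = 35357670 − 42 − 42 = 35357586.

35357586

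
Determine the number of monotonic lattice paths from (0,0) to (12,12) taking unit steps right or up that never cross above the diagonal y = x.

Sub-diagonal monotone paths from (0,0) to (12,12) biject with Dyck paths of semilength 12, giving C_12.
C_12 = C(24,12)/13 = 2704156/13 = 208012.

208012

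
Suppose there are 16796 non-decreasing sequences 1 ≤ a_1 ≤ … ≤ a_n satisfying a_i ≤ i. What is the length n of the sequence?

10

Such sub-staircase sequences of length n are counted by C_n; 16796 = C_10.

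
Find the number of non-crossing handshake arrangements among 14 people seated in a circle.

429

With 14 = 2·7 people, non-crossing handshake pairings are non-crossing perfect matchings on a circle, counted by C_7.
C_7 = C(14,7)/8 = 3432/8 = 429.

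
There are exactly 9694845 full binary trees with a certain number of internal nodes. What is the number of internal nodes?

15

Full binary trees with n internal nodes are counted by C_n. The Catalan number equal to 9694845 is C_15.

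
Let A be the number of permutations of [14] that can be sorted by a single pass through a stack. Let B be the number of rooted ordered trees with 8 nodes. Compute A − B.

2674011

Stack-sortable permutations are exactly the 231-avoiding ones, counted by C_n; here n = 14. So A = C_14 = 2674440.
Rooted ordered (plane) trees on m nodes have m−1 edges and are counted by C_{m−1}; m = 8 gives C_7. So B = C_7 = 429.
A − B = 2674440 − 429 = 2674011.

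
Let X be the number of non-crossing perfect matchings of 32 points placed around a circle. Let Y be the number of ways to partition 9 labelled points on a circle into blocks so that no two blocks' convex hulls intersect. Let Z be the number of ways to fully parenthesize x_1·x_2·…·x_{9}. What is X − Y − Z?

Pairing 32 circle points by 16 non-crossing chords gives C_16 matchings. So X = C_16 = 35357670.
The non-crossing partitions of [9] form a lattice of size C_9. So Y = C_9 = 4862.
Bracketing 9 factors into binary products is counted by C_{9−1} = C_8. So Z = C_8 = 1430.
X − Y − Z = 35357670 − 4862 − 1430 = 35351378.

35351378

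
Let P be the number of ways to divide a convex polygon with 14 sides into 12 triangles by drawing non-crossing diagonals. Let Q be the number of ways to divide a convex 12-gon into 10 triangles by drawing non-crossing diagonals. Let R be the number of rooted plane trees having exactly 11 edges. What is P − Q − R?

132430

Triangulations of a convex m-gon are counted by C_{m−2}; with m = 14 this is C_12. So P = C_12 = 208012.
A convex 12-gon is triangulated into 10 triangles, and the number of such triangulations is the Catalan number C_{12−2} = C_10. So Q = C_10 = 16796.
A rooted plane tree with 11 edges has 12 nodes, and the count is C_11. So R = C_11 = 58786.
P − Q − R = 208012 − 16796 − 58786 = 132430.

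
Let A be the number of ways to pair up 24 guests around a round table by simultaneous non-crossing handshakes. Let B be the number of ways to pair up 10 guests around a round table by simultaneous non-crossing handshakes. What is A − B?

With 24 = 2·12 people, non-crossing handshake pairings are non-crossing perfect matchings on a circle, counted by C_12. So A = C_12 = 208012.
Non-crossing handshake pairings of 2n people are counted by C_n; 10 people gives n = 5. So B = C_5 = 42.
A − B = 208012 − 42 = 207970.

207970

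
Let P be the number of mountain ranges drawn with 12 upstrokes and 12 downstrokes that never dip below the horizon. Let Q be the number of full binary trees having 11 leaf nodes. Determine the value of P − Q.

Dyck paths of semilength n (length 2n) are counted by C_n; here n = 12. So P = C_12 = 208012.
Full binary trees with 11 leaves have 11−1 = 10 internal nodes, so there are C_10 of them. So Q = C_10 = 16796.
P − Q = 208012 − 16796 = 191216.

191216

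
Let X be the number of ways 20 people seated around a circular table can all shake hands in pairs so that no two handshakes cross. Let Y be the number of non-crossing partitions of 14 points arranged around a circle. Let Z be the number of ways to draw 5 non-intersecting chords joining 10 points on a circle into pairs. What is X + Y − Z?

Non-crossing handshake pairings of 2n people are counted by C_n; 20 people gives n = 10. So X = C_10 = 16796.
The non-crossing partitions of [14] form a lattice of size C_14. So Y = C_14 = 2674440.
Non-crossing perfect matchings of 2n points on a circle are counted by C_n; with 10 points, n = 5. So Z = C_5 = 42.
X + Y − Z = 16796 + 2674440 − 42 = 2691194.

2691194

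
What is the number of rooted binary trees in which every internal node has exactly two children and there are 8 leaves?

A full binary tree with L leaves has L−1 internal nodes and is counted by C_{L−1}; L = 8 gives C_7.
C_7 = C(14,7)/8 = 3432/8 = 429.

429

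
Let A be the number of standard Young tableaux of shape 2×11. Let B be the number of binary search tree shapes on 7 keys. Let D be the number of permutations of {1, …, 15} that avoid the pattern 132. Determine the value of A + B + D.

9754060

Standard Young tableaux of shape 2×n are counted by C_n; here n = 11. So A = C_11 = 58786.
Rooted binary trees with 7 nodes (each child slot possibly empty) number C_7. So B = C_7 = 429.
For any fixed pattern of length 3, the pattern-avoiding permutations of [15] number C_15. So D = C_15 = 9694845.
A + B + D = 58786 + 429 + 9694845 = 9754060.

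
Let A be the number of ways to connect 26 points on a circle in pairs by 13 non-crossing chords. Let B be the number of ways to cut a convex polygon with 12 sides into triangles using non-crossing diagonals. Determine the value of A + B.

759696

Non-crossing perfect matchings of 2n points on a circle are counted by C_n; with 26 points, n = 13. So A = C_13 = 742900.
The number of triangulations of a 12-gon is the Catalan number C_10 (index = sides − 2). So B = C_10 = 16796.
A + B = 742900 + 16796 = 759696.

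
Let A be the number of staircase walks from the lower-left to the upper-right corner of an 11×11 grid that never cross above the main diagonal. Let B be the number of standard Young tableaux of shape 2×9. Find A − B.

Monotone paths in an n×n grid that stay weakly below the diagonal are counted by C_n; here n = 11. So A = C_11 = 58786.
By the hook-length formula (or a Dyck-path bijection), SYT of shape 2×9 number C_9. So B = C_9 = 4862.
A − B = 58786 − 4862 = 53924.

53924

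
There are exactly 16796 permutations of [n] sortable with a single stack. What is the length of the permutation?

10

Stack-sortable permutations of [n] are counted by C_n. Since C_10 = 16796, the index is 10.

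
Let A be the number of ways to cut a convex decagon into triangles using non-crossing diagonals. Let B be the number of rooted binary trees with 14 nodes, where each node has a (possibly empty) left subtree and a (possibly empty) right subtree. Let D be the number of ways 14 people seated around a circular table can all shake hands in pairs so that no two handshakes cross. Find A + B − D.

2675441

A convex 10-gon is triangulated into 8 triangles, and the number of such triangulations is the Catalan number C_{10−2} = C_8. So A = C_8 = 1430.
There are C_n binary search tree shapes on n keys; with n = 14 that is C_14. So B = C_14 = 2674440.
Non-crossing handshake pairings of 2n people are counted by C_n; 14 people gives n = 7. So D = C_7 = 429.
A + B − D = 1430 + 2674440 − 429 = 2675441.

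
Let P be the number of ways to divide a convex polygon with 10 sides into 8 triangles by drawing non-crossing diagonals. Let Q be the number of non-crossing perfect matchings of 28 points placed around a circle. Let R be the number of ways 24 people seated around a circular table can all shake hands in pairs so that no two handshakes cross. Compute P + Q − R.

2467858

Triangulations of a convex m-gon are counted by C_{m−2}; with m = 10 this is C_8. So P = C_8 = 1430.
Pairing 28 circle points by 14 non-crossing chords gives C_14 matchings. So Q = C_14 = 2674440.
With 24 = 2·12 people, non-crossing handshake pairings are non-crossing perfect matchings on a circle, counted by C_12. So R = C_12 = 208012.
P + Q − R = 1430 + 2674440 − 208012 = 2467858.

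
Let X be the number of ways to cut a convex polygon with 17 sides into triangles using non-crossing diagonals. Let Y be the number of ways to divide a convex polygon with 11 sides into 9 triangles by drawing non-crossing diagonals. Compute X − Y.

A convex 17-gon is triangulated into 15 triangles, and the number of such triangulations is the Catalan number C_{17−2} = C_15. So X = C_15 = 9694845.
Triangulations of a convex m-gon are counted by C_{m−2}; with m = 11 this is C_9. So Y = C_9 = 4862.
X − Y = 9694845 − 4862 = 9689983.

9689983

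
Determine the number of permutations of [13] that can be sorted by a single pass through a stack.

By Knuth's characterisation, the stack-sortable permutations of length 13 are the 231-avoiders, numbering C_13.
C_13 = C_12 · 2(2·12+1)/(12+2) = 208012 · 50/14 = 742900.

742900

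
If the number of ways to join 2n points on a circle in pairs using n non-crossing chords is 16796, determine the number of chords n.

Non-crossing pairings of 2n points on a circle are counted by C_n. The Catalan number equal to 16796 is C_10.

10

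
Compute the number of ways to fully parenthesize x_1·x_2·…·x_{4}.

Ways to associate a product of 4 factors correspond to binary trees on 4 leaves, so the count is C_3.
C_3 = 5.

5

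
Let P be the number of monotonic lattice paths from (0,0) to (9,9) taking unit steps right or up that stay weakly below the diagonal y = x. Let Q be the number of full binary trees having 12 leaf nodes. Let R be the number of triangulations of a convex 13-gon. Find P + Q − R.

4862

Sub-diagonal monotone paths from (0,0) to (9,9) biject with Dyck paths of semilength 9, giving C_9. So P = C_9 = 4862.
Full binary trees with 12 leaves have 12−1 = 11 internal nodes, so there are C_11 of them. So Q = C_11 = 58786.
The number of triangulations of a 13-gon is the Catalan number C_11 (index = sides − 2). So R = C_11 = 58786.
P + Q − R = 4862 + 58786 − 58786 = 4862.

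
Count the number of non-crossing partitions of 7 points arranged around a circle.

Non-crossing partitions of an n-element set are counted by C_n; here n = 7.
C_7 = 429.

429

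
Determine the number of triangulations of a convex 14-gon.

208012

The number of triangulations of a 14-gon is the Catalan number C_12 (index = sides − 2).
C_12 = C_11 · 2(2·11+1)/(11+2) = 58786 · 46/13 = 208012.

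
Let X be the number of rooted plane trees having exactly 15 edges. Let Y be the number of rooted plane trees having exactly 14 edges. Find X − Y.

A rooted plane tree with 15 edges has 16 nodes, and the count is C_15. So X = C_15 = 9694845.
Rooted ordered trees with n edges are counted by C_n; here n = 14. So Y = C_14 = 2674440.
X − Y = 9694845 − 2674440 = 7020405.

7020405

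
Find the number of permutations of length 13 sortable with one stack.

Stack-sortable permutations are exactly the 231-avoiding ones, counted by C_n; here n = 13.
C_13 = 742900.

742900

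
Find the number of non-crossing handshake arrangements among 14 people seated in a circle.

429

Non-crossing handshake pairings of 2n people are counted by C_n; 14 people gives n = 7.
C_7 = C_6 · 2(2·6+1)/(6+2) = 132 · 26/8 = 429.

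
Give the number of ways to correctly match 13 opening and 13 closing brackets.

742900

A balanced arrangement of 13 bracket pairs is a Dyck word of semilength 13, so the count is C_13.
C_13 = C(26,13)/14 = 10400600/14 = 742900.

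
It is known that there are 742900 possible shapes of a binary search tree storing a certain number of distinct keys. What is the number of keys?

13

Binary search tree shapes on n keys are counted by C_n. The Catalan number equal to 742900 is C_13.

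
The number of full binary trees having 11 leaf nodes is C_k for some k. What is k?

10

Full binary trees with 11 leaves have 11−1 = 10 internal nodes, so there are C_10 of them.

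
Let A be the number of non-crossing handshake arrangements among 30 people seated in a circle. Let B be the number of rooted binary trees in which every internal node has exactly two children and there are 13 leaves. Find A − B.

Non-crossing handshake pairings of 2n people are counted by C_n; 30 people gives n = 15. So A = C_15 = 9694845.
Full binary trees with 13 leaves have 13−1 = 12 internal nodes, so there are C_12 of them. So B = C_12 = 208012.
A − B = 9694845 − 208012 = 9486833.

9486833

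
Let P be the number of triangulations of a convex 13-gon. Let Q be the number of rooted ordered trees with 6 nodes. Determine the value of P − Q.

The number of triangulations of a 13-gon is the Catalan number C_11 (index = sides − 2). So P = C_11 = 58786.
Rooted ordered (plane) trees on m nodes have m−1 edges and are counted by C_{m−1}; m = 6 gives C_5. So Q = C_5 = 42.
P − Q = 58786 − 42 = 58744.

58744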